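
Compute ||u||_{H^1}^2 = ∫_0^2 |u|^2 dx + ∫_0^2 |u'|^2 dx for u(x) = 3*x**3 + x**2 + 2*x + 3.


||u||_{H^1}^2 = 132458/105

The H^1 norm (squared) on an interval (0, L) is
  ||u||_{H^1}^2 = ∫_0^L u(x)^2 dx + ∫_0^L u'(x)^2 dx.
Compute u'(x) = 9*x**2 + 2*x + 2.
Then u(x)^2 = 9*x**6 + 6*x**5 + 13*x**4 + 22*x**3 + 10*x**2 + 12*x + 9 and u'(x)^2 = 81*x**4 + 36*x**3 + 40*x**2 + 8*x + 4.
Integrate each monomial from 0 to 2 using ∫_0^2 c·x^n dx = c·2^(n+1)/(n+1):
  ∫_0^2 u(x)^2 dx = ∫_0^2 (9*x^6 + 6*x^5 + 13*x^4 + 22*x^3 + 10*x^2 + 12*x + 9) dx. Term by term:
    ∫_0^2 9*x^6 dx = 1152/7;  ∫_0^2 6*x^5 dx = 64;  ∫_0^2 13*x^4 dx = 416/5;
    ∫_0^2 22*x^3 dx = 88;  ∫_0^2 10*x^2 dx = 80/3;  ∫_0^2 12*x dx = 24;
    ∫_0^2 9 dx = 18.
  Sum: 1152/7 + 64 + 416/5 + 88 + 80/3 + 24 + 18 = 49186/105.
  ∫_0^2 u'(x)^2 dx = ∫_0^2 (81*x^4 + 36*x^3 + 40*x^2 + 8*x + 4) dx. Term by term:
    ∫_0^2 81*x^4 dx = 2592/5;  ∫_0^2 36*x^3 dx = 144;  ∫_0^2 40*x^2 dx = 320/3;
    ∫_0^2 8*x dx = 16;  ∫_0^2 4 dx = 8.
  Sum: 2592/5 + 144 + 320/3 + 16 + 8 = 11896/15.
Adding: ||u||_{H^1}^2 = 49186/105 + 11896/15 = 132458/105.


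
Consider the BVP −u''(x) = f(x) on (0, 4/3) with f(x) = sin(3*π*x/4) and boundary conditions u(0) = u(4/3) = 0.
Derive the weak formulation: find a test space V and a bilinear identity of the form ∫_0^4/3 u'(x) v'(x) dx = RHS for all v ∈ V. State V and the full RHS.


V = H^1_0(0, 4/3) (so v(0) = v(4/3) = 0); weak form: ∫_0^4/3 u'v' dx = ∫_0^4/3 (sin(3*π*x/4)) v dx for all v ∈ V.

Multiply both sides by a test function v and integrate from 0 to 4/3:
  ∫_0^4/3 −u''(x) v(x) dx = ∫_0^4/3 f(x) v(x) dx.
Integrate the LHS by parts once:
  ∫_0^4/3 −u'' v dx = −[u'(x) v(x)]_0^4/3 + ∫_0^4/3 u'(x) v'(x) dx.
Thus ∫_0^4/3 u'(x) v'(x) dx = ∫_0^4/3 f(x) v(x) dx + [u'(x) v(x)]_0^4/3.
Choose V so that boundary terms are either known or forced to vanish.
u is Dirichlet: u(0) = u(4/3) = 0. Let V = H^1_0(0, 4/3); then v(0) = v(4/3) = 0, and [u' v]_0^4/3 = 0.
Weak formulation: find u (satisfying any essential BC) such that ∫_0^4/3 u'(x) v'(x) dx = ∫_0^4/3 f v dx for all v ∈ V.
Substituting f(x) = sin(3*π*x/4), the right-hand side is ∫_0^4/3 (sin(3*π*x/4)) v dx.


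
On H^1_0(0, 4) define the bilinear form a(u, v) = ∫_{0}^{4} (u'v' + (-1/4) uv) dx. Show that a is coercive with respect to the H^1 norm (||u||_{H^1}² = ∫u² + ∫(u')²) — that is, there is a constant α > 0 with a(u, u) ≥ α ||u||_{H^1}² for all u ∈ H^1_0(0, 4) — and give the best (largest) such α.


α = (-4 + π^2)/(π^2 + 16)

Coercivity of a(·,·) on H^1_0(0, 4) means a(u, u) ≥ α ||u||_{H^1}² for every u ∈ H^1_0.
The interval has length L = 4, and Poincaré/coercivity depend only on L. Here a(u, u) = ∫(u')² + (-1/4)·∫u².
Here c = -1/4 < 0 with |c| < (π/L)² = π^2/16, so coercivity still holds. The condition a(u,u) ≥ α||u||_{H^1}² reads (1−α)∫(u')² ≥ (α−c)∫u². Any admissible α is ≤ 1 (rapidly oscillating u have ∫u²/∫(u')² → 0), and α = 1 would force 0 ≥ (1−c)∫u², impossible since c < 1; so 1−α > 0. By the sharp Poincaré inequality on H^1_0 of an interval of length L, ∫(u')² ≥ (π/L)²∫u² with equality for the first sine mode sin(π(x−x₀)/L) (x₀ the left endpoint), so the inequality holds for all u iff (1−α)(π/L)² ≥ α − c, i.e. α ≤ ((π/L)² + c)/((π/L)² + 1) = (1 + c(L/π)²)/(1 + (L/π)²). (Direct route, valid since c ≤ 0: Poincaré gives c∫u² ≥ c(L/π)²∫(u')², so a(u,u) ≥ (1 + c(L/π)²)∫(u')², while ||u||_{H^1}² ≤ (1 + (L/π)²)∫(u')²; dividing yields the same α.) With (π/L)² = π^2/16 and c = -1/4, the largest admissible constant is α = ((π/L)² + c)/((π/L)² + 1).
Simplifying, α = (-4 + π^2)/(π^2 + 16).


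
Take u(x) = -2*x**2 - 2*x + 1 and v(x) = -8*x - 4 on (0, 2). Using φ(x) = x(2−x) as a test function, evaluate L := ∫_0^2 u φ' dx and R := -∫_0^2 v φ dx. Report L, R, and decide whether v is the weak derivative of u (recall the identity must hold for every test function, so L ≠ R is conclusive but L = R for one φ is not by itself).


LHS = 8, RHS = 16. No, v is not the weak derivative of u.

u(x) = -2*x**2 - 2*x + 1, classical derivative u'(x) = -4*x - 2.
φ(x) = x(2−x), so φ'(x) = 2 - 2*x.
Note φ(0) = φ(2) = 0, so the boundary term u·φ vanishes.
LHS = ∫_0^2 u(x) φ'(x) dx = ∫_0^2 (4*x^3 - 6*x + 2) dx. Term by term:
  ∫_0^2 4*x^3 dx = 16;  ∫_0^2 -6*x dx = -12;  ∫_0^2 2 dx = 4.
Sum: 16 − 12 + 4 = 8.
So LHS = 8.
∫_0^2 v(x) φ(x) dx = ∫_0^2 (8*x^3 - 12*x^2 - 8*x) dx. Term by term:
  ∫_0^2 8*x^3 dx = 32;  ∫_0^2 -12*x^2 dx = -32;  ∫_0^2 -8*x dx = -16.
Sum: 32 − 32 − 16 = -16.
So RHS = -∫_0^2 v(x) φ(x) dx = 16.
LHS − RHS = -8 ≠ 0, so the identity fails.
(For a valid weak derivative the identity must hold for EVERY test function, in particular this one. The failure shows v is NOT the weak derivative of u.)
Correct weak derivative would be u'(x) = -4*x - 2.


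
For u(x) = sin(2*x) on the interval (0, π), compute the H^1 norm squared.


||u||_{H^1(0,π)}^2 = 5*π/2

u'(x) = 2*cos(2*x).
Expand u² and (u')² and integrate term by term on (0, π), using: for integers n ≥ 1, ∫_0^π sin²(nx) dx = ∫_0^π cos²(nx) dx = π/2; for n ≠ n', ∫_0^π sin(nx)sin(n'x) dx = ∫_0^π cos(nx)cos(n'x) dx = 0; and by product-to-sum, ∫_0^π sin(nx)cos(n'x) dx = ½∫_0^π [sin((n+n')x) + sin((n−n')x)] dx, which is 0 when n+n' is even and 2n/(n²−n'²) when n+n' is odd (it need not vanish on (0, π)).
  u² squared terms: (1)²·∫sin(2x)² dx = 1·π/2 = π/2.
  So ∫_0^π u² dx = π/2.
  (u')² squared terms: (2)²·∫cos(2x)² dx = 4·π/2 = 2*π.
  So ∫_0^π (u')² dx = 2*π.
||u||_{H^1}^2 = (π/2) + (2*π) = 5*π/2.


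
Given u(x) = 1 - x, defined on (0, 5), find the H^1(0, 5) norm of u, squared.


||u||_{H^1}^2 = 80/3

The H^1 norm (squared) on an interval (0, L) is
  ||u||_{H^1}^2 = ∫_0^L u(x)^2 dx + ∫_0^L u'(x)^2 dx.
Compute u'(x) = -1.
Then u(x)^2 = x**2 - 2*x + 1 and u'(x)^2 = 1.
Integrate each monomial from 0 to 5 using ∫_0^5 c·x^n dx = c·5^(n+1)/(n+1):
  ∫_0^5 u(x)^2 dx = ∫_0^5 (x^2 - 2*x + 1) dx. Term by term:
    ∫_0^5 x^2 dx = 125/3;  ∫_0^5 -2*x dx = -25;  ∫_0^5 1 dx = 5.
  Sum: 125/3 − 25 + 5 = 65/3.
  ∫_0^5 u'(x)^2 dx = ∫_0^5 (1) dx. Term by term:
    ∫_0^5 1 dx = 5.
Adding: ||u||_{H^1}^2 = 65/3 + 5 = 80/3.


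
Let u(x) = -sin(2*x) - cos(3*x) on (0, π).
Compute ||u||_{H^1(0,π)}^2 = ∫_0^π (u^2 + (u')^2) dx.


||u||_{H^1(0,π)}^2 = -16 + 15*π/2

u'(x) = 3*sin(3*x) - 2*cos(2*x).
Expand u² and (u')² and integrate term by term on (0, π), using: for integers n ≥ 1, ∫_0^π sin²(nx) dx = ∫_0^π cos²(nx) dx = π/2; for n ≠ n', ∫_0^π sin(nx)sin(n'x) dx = ∫_0^π cos(nx)cos(n'x) dx = 0; and by product-to-sum, ∫_0^π sin(nx)cos(n'x) dx = ½∫_0^π [sin((n+n')x) + sin((n−n')x)] dx, which is 0 when n+n' is even and 2n/(n²−n'²) when n+n' is odd (it need not vanish on (0, π)).
  u² squared terms: (-1)²·∫cos(3x)² dx = 1·π/2 = π/2;  (-1)²·∫sin(2x)² dx = 1·π/2 = π/2.
  u² cross terms: 2·(-1)·(-1)·∫cos(3x)·sin(2x) dx = 2·(-4/5) = -8/5.
  So ∫_0^π u² dx = π/2 + π/2 − 8/5 = -8/5 + π.
  (u')² squared terms: (-2)²·∫cos(2x)² dx = 4·π/2 = 2*π;  (3)²·∫sin(3x)² dx = 9·π/2 = 9*π/2.
  (u')² cross terms: 2·(-2)·(3)·∫cos(2x)·sin(3x) dx = -12·(6/5) = -72/5.
  So ∫_0^π (u')² dx = 2*π + 9*π/2 − 72/5 = -72/5 + 13*π/2.
||u||_{H^1}^2 = (-8/5 + π) + (-72/5 + 13*π/2) = -16 + 15*π/2.


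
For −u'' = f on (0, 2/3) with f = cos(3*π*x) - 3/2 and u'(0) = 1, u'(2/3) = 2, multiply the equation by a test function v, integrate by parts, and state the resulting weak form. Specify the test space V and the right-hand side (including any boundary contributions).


V = H^1(0, 2/3) (v unrestricted at boundary; u is determined up to an additive constant); weak form: ∫_0^2/3 u'v' dx = ∫_0^2/3 (cos(3*π*x) - 3/2) v dx + 2·v(2/3) − v(0) for all v ∈ V.

Multiply both sides by a test function v and integrate from 0 to 2/3:
  ∫_0^2/3 −u''(x) v(x) dx = ∫_0^2/3 f(x) v(x) dx.
Integrate the LHS by parts once:
  ∫_0^2/3 −u'' v dx = −[u'(x) v(x)]_0^2/3 + ∫_0^2/3 u'(x) v'(x) dx.
Thus ∫_0^2/3 u'(x) v'(x) dx = ∫_0^2/3 f(x) v(x) dx + [u'(x) v(x)]_0^2/3.
Choose V so that boundary terms are either known or forced to vanish.
u has inhomogeneous Neumann u'(0) = 1, u'(2/3) = 2. [u' v]_0^2/3 = (2)·v(2/3) − (1)·v(0) = 2·v(2/3) − v(0). Take V = H^1(0, 2/3); boundary term becomes part of RHS.
Weak formulation: find u (satisfying any essential BC) such that ∫_0^2/3 u'(x) v'(x) dx = ∫_0^2/3 f v dx + 2·v(2/3) − v(0) for all v ∈ V (Neumann data are natural BCs: they enter the RHS as boundary terms).
Substituting f(x) = cos(3*π*x) - 3/2, the right-hand side is ∫_0^2/3 (cos(3*π*x) - 3/2) v dx + 2·v(2/3) − v(0).
Compatibility check (pure Neumann): taking v ≡ 1 ∈ V gives 0 = ∫_0^2/3 f dx + (2) − (1), i.e. ∫_0^2/3 f dx must equal u'(0) − u'(2/3) = -1. Indeed ∫_0^2/3 (cos(3*π*x) - 3/2) dx = -1, so the data are compatible. The solution is then unique only up to an additive constant (fix it e.g. by requiring ∫_0^2/3 u dx = 0).


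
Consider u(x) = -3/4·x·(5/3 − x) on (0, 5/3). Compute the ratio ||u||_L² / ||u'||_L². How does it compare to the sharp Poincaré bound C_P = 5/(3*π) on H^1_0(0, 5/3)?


||u||_L² / ||u'||_L² = sqrt(10)/6 < C_P = 5/(3*π).

u(x) = -3/4·x·(5/3 − x), so u'(x) = 3*x/2 - 5/4.
u(x) = -3/4·x·(5/3 − x) vanishes at x = 0 and x = 5/3, so u ∈ H^1_0(0, 5/3). Differentiate via the product rule and integrate the resulting polynomials term by term.
  ∫_0^5/3 u² dx = ∫_0^5/3 (9*x^4/16 - 15*x^3/8 + 25*x^2/16) dx. Term by term:
    ∫_0^5/3 9*x^4/16 dx = 625/432;  ∫_0^5/3 -15*x^3/8 dx = -3125/864;  ∫_0^5/3 25*x^2/16 dx = 3125/1296.
  Sum: 625/432 − 3125/864 + 3125/1296 = 625/2592.
  ∫_0^5/3 (u')² dx = ∫_0^5/3 (9*x^2/4 - 15*x/4 + 25/16) dx. Term by term:
    ∫_0^5/3 9*x^2/4 dx = 125/36;  ∫_0^5/3 -15*x/4 dx = -125/24;  ∫_0^5/3 25/16 dx = 125/48.
  Sum: 125/36 − 125/24 + 125/48 = 125/144.
∫_0^5/3 u² dx = 625/2592, so ||u||_L² = 25*sqrt(2)/72.
∫_0^5/3 (u')² dx = 125/144, so ||u'||_L² = 5*sqrt(5)/12.
Ratio ||u||_L² / ||u'||_L² = sqrt(10)/6.
Sharp Poincaré constant on H^1_0(0, 5/3) is C_P = L/π = 5/(3*π), achieved by sin(3*π/5·x).
A polynomial bump cannot attain the sharp Poincaré constant (only the first sine eigenfunction does), so the ratio is strictly less than C_P, consistent with ||u||_L² ≤ C_P ||u'||_L².


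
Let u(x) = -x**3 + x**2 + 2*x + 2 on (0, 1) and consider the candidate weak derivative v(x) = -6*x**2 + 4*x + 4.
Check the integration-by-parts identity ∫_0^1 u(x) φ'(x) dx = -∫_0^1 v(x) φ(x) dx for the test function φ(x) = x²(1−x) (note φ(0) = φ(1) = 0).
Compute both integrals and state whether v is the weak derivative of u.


LHS = -1/6, RHS = -1/3. No, v is not the weak derivative of u.

u(x) = -x**3 + x**2 + 2*x + 2, classical derivative u'(x) = -3*x**2 + 2*x + 2.
φ(x) = x²(1−x), so φ'(x) = x*(2 - 3*x).
Note φ(0) = φ(1) = 0, so the boundary term u·φ vanishes.
LHS = ∫_0^1 u(x) φ'(x) dx = ∫_0^1 (3*x^5 - 5*x^4 - 4*x^3 - 2*x^2 + 4*x) dx. Term by term:
  ∫_0^1 3*x^5 dx = 1/2;  ∫_0^1 -5*x^4 dx = -1;  ∫_0^1 -4*x^3 dx = -1;
  ∫_0^1 -2*x^2 dx = -2/3;  ∫_0^1 4*x dx = 2.
Sum: 1/2 − 1 − 1 − 2/3 + 2 = -1/6.
So LHS = -1/6.
∫_0^1 v(x) φ(x) dx = ∫_0^1 (6*x^5 - 10*x^4 + 4*x^2) dx. Term by term:
  ∫_0^1 6*x^5 dx = 1;  ∫_0^1 -10*x^4 dx = -2;  ∫_0^1 4*x^2 dx = 4/3.
Sum: 1 − 2 + 4/3 = 1/3.
So RHS = -∫_0^1 v(x) φ(x) dx = -1/3.
LHS − RHS = 1/6 ≠ 0, so the identity fails.
(For a valid weak derivative the identity must hold for EVERY test function, in particular this one. The failure shows v is NOT the weak derivative of u.)
Correct weak derivative would be u'(x) = -3*x**2 + 2*x + 2.


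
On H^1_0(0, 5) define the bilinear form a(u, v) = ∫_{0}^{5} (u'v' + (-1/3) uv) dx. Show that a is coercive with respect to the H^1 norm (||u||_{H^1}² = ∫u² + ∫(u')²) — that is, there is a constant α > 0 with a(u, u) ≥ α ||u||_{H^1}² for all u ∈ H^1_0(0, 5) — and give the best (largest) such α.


α = (-25/3 + π^2)/(π^2 + 25)

Coercivity of a(·,·) on H^1_0(0, 5) means a(u, u) ≥ α ||u||_{H^1}² for every u ∈ H^1_0.
The interval has length L = 5, and Poincaré/coercivity depend only on L. Here a(u, u) = ∫(u')² + (-1/3)·∫u².
Here c = -1/3 < 0 with |c| < (π/L)² = π^2/25, so coercivity still holds. The condition a(u,u) ≥ α||u||_{H^1}² reads (1−α)∫(u')² ≥ (α−c)∫u². Any admissible α is ≤ 1 (rapidly oscillating u have ∫u²/∫(u')² → 0), and α = 1 would force 0 ≥ (1−c)∫u², impossible since c < 1; so 1−α > 0. By the sharp Poincaré inequality on H^1_0 of an interval of length L, ∫(u')² ≥ (π/L)²∫u² with equality for the first sine mode sin(π(x−x₀)/L) (x₀ the left endpoint), so the inequality holds for all u iff (1−α)(π/L)² ≥ α − c, i.e. α ≤ ((π/L)² + c)/((π/L)² + 1) = (1 + c(L/π)²)/(1 + (L/π)²). (Direct route, valid since c ≤ 0: Poincaré gives c∫u² ≥ c(L/π)²∫(u')², so a(u,u) ≥ (1 + c(L/π)²)∫(u')², while ||u||_{H^1}² ≤ (1 + (L/π)²)∫(u')²; dividing yields the same α.) With (π/L)² = π^2/25 and c = -1/3, the largest admissible constant is α = ((π/L)² + c)/((π/L)² + 1).
Simplifying, α = (-25/3 + π^2)/(π^2 + 25).


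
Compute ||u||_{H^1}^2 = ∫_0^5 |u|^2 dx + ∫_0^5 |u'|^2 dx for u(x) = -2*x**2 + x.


||u||_{H^1}^2 = 7465/3

The H^1 norm (squared) on an interval (0, L) is
  ||u||_{H^1}^2 = ∫_0^L u(x)^2 dx + ∫_0^L u'(x)^2 dx.
Compute u'(x) = 1 - 4*x.
Then u(x)^2 = 4*x**4 - 4*x**3 + x**2 and u'(x)^2 = 16*x**2 - 8*x + 1.
Integrate each monomial from 0 to 5 using ∫_0^5 c·x^n dx = c·5^(n+1)/(n+1):
  ∫_0^5 u(x)^2 dx = ∫_0^5 (4*x^4 - 4*x^3 + x^2) dx. Term by term:
    ∫_0^5 4*x^4 dx = 2500;  ∫_0^5 -4*x^3 dx = -625;  ∫_0^5 x^2 dx = 125/3.
  Sum: 2500 − 625 + 125/3 = 5750/3.
  ∫_0^5 u'(x)^2 dx = ∫_0^5 (16*x^2 - 8*x + 1) dx. Term by term:
    ∫_0^5 16*x^2 dx = 2000/3;  ∫_0^5 -8*x dx = -100;  ∫_0^5 1 dx = 5.
  Sum: 2000/3 − 100 + 5 = 1715/3.
Adding: ||u||_{H^1}^2 = 5750/3 + 1715/3 = 7465/3.


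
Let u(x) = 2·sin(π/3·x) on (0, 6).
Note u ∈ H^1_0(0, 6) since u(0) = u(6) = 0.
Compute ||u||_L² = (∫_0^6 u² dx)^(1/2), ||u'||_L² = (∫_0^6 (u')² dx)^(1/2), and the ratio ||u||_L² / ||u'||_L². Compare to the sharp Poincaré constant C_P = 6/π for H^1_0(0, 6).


||u||_L² / ||u'||_L² = 3/π < C_P = 6/π.

u(x) = 2·sin(π/3·x), so u'(x) = 2*π*cos(π*x/3)/3.
Writing u(x) = A·sin(kπx/L) with A = 2 and k = 2, use ∫_0^L sin²(kπx/L) dx = L/2 and ∫_0^L cos²(kπx/L) dx = L/2.
u² = 4·sin²(π/3·x) and (u')² = 4*π^2/9·cos²(π/3·x), and each of sin², cos² integrates to L/2 = 3 over (0, 6).
∫_0^6 u² dx = 12, so ||u||_L² = 2*sqrt(3).
∫_0^6 (u')² dx = 4*π^2/3, so ||u'||_L² = 2*sqrt(3)*π/3.
Ratio ||u||_L² / ||u'||_L² = 3/π.
Sharp Poincaré constant on H^1_0(0, 6) is C_P = L/π = 6/π, achieved by sin(π/6·x).
This is the k = 2 harmonic; the ratio L/(kπ) is strictly less than C_P = L/π, consistent with the sharp inequality ||u||_L² ≤ C_P ||u'||_L².


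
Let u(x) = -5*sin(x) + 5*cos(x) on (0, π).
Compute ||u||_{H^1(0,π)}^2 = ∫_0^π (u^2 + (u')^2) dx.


||u||_{H^1(0,π)}^2 = 50*π

u'(x) = -5*sin(x) - 5*cos(x).
Expand u² and (u')² and integrate term by term on (0, π), using: for integers n ≥ 1, ∫_0^π sin²(nx) dx = ∫_0^π cos²(nx) dx = π/2; for n ≠ n', ∫_0^π sin(nx)sin(n'x) dx = ∫_0^π cos(nx)cos(n'x) dx = 0; and by product-to-sum, ∫_0^π sin(nx)cos(n'x) dx = ½∫_0^π [sin((n+n')x) + sin((n−n')x)] dx, which is 0 when n+n' is even and 2n/(n²−n'²) when n+n' is odd (it need not vanish on (0, π)).
  u² squared terms: (-5)²·∫sin(x)² dx = 25·π/2 = 25*π/2;  (5)²·∫cos(x)² dx = 25·π/2 = 25*π/2.
  u² cross terms: 2·(-5)·(5)·∫sin(x)·cos(x) dx = -50·(0) = 0.
  So ∫_0^π u² dx = 25*π/2 + 25*π/2 + 0 = 25*π.
  (u')² squared terms: (-5)²·∫cos(x)² dx = 25·π/2 = 25*π/2;  (-5)²·∫sin(x)² dx = 25·π/2 = 25*π/2.
  (u')² cross terms: 2·(-5)·(-5)·∫cos(x)·sin(x) dx = 50·(0) = 0.
  So ∫_0^π (u')² dx = 25*π/2 + 25*π/2 + 0 = 25*π.
||u||_{H^1}^2 = (25*π) + (25*π) = 50*π.


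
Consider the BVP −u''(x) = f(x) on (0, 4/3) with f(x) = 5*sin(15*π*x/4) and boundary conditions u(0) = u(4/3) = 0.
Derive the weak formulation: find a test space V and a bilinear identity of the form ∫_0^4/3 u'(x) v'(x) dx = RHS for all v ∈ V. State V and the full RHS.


V = H^1_0(0, 4/3) (so v(0) = v(4/3) = 0); weak form: ∫_0^4/3 u'v' dx = ∫_0^4/3 (5*sin(15*π*x/4)) v dx for all v ∈ V.

Multiply both sides by a test function v and integrate from 0 to 4/3:
  ∫_0^4/3 −u''(x) v(x) dx = ∫_0^4/3 f(x) v(x) dx.
Integrate the LHS by parts once:
  ∫_0^4/3 −u'' v dx = −[u'(x) v(x)]_0^4/3 + ∫_0^4/3 u'(x) v'(x) dx.
Thus ∫_0^4/3 u'(x) v'(x) dx = ∫_0^4/3 f(x) v(x) dx + [u'(x) v(x)]_0^4/3.
Choose V so that boundary terms are either known or forced to vanish.
u is Dirichlet: u(0) = u(4/3) = 0. Let V = H^1_0(0, 4/3); then v(0) = v(4/3) = 0, and [u' v]_0^4/3 = 0.
Weak formulation: find u (satisfying any essential BC) such that ∫_0^4/3 u'(x) v'(x) dx = ∫_0^4/3 f v dx for all v ∈ V.
Substituting f(x) = 5*sin(15*π*x/4), the right-hand side is ∫_0^4/3 (5*sin(15*π*x/4)) v dx.


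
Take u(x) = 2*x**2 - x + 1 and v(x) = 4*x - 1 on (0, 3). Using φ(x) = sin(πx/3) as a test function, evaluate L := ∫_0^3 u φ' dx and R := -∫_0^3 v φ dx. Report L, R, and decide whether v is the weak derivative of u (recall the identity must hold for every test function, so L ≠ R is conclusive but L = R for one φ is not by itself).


LHS = -30/π, RHS = -30/π. Yes, v = u' weakly.

u(x) = 2*x**2 - x + 1, classical derivative u'(x) = 4*x - 1.
φ(x) = sin(πx/3), so φ'(x) = π*cos(π*x/3)/3.
Note φ(0) = φ(3) = 0, so the boundary term u·φ vanishes.
LHS = ∫_0^3 u(x) φ'(x) dx = ∫_0^3 (2*π*x^2*cos(π*x/3)/3 - π*x*cos(π*x/3)/3 + π*cos(π*x/3)/3) dx. Term by term:
  ∫_0^3 π*cos(π*x/3)/3 dx = 0;  ∫_0^3 -π*x*cos(π*x/3)/3 dx = 6/π;  ∫_0^3 2*π*x^2*cos(π*x/3)/3 dx = -36/π.
Sum: 0 + 6/π − 36/π = -30/π.
So LHS = -30/π.
∫_0^3 v(x) φ(x) dx = ∫_0^3 (4*x*sin(π*x/3) - sin(π*x/3)) dx. Term by term:
  ∫_0^3 -sin(π*x/3) dx = -6/π;  ∫_0^3 4*x*sin(π*x/3) dx = 36/π.
Sum: -6/π + 36/π = 30/π.
So RHS = -∫_0^3 v(x) φ(x) dx = -30/π.
LHS = RHS, so the identity holds for this test φ.
Moreover u is smooth here and v(x) = u'(x) = 4*x - 1 pointwise, so the identity holds for every test function. Hence v is the weak derivative of u.


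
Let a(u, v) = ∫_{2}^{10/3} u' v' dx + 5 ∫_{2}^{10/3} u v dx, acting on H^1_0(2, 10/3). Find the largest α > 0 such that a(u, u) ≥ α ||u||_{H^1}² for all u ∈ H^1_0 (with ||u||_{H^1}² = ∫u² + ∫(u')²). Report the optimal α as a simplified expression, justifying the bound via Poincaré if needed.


α = 1

Coercivity of a(·,·) on H^1_0(2, 10/3) means a(u, u) ≥ α ||u||_{H^1}² for every u ∈ H^1_0.
The interval has length L = 4/3, and Poincaré/coercivity depend only on L. Here a(u, u) = ∫(u')² + (5)·∫u².
Here c = 5 ≥ 1, so a(u,u) = ∫(u')² + c∫u² ≥ ∫(u')² + ∫u² = ||u||_{H^1}², i.e. α = 1 works. No larger α is possible: a(u,u) ≥ α||u||_{H^1}² means (1−α)∫(u')² ≥ (α−c)∫u², and for the modes u_n = sin(nπ(x−x₀)/L) (x₀ the left endpoint) one has ∫u_n²/∫(u_n')² = (L/(nπ))² → 0, so a(u_n,u_n)/||u_n||_{H^1}² → 1. Hence the optimal constant is α = 1.
Therefore α = 1.


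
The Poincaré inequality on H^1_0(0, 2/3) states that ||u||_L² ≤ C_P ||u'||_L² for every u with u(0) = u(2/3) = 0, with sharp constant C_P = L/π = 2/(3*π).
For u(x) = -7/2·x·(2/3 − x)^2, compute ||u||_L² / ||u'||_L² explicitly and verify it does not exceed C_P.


||u||_L² / ||u'||_L² = sqrt(14)/21 < C_P = 2/(3*π).

u(x) = -7/2·x·(2/3 − x)^2, so u'(x) = -21*x^2/2 + 28*x/3 - 14/9.
u(x) = -7/2·x·(2/3 − x)^2 vanishes at x = 0 and x = 2/3, so u ∈ H^1_0(0, 2/3). Differentiate via the product rule and integrate the resulting polynomials term by term.
  ∫_0^2/3 u² dx = ∫_0^2/3 (49*x^6/4 - 98*x^5/3 + 98*x^4/3 - 392*x^3/27 + 196*x^2/81) dx. Term by term:
    ∫_0^2/3 49*x^6/4 dx = 224/2187;  ∫_0^2/3 -98*x^5/3 dx = -3136/6561;  ∫_0^2/3 98*x^4/3 dx = 3136/3645;
    ∫_0^2/3 -392*x^3/27 dx = -1568/2187;  ∫_0^2/3 196*x^2/81 dx = 1568/6561.
  Sum: 224/2187 − 3136/6561 + 3136/3645 − 1568/2187 + 1568/6561 = 224/32805.
  ∫_0^2/3 (u')² dx = ∫_0^2/3 (441*x^4/4 - 196*x^3 + 1078*x^2/9 - 784*x/27 + 196/81) dx. Term by term:
    ∫_0^2/3 441*x^4/4 dx = 392/135;  ∫_0^2/3 -196*x^3 dx = -784/81;  ∫_0^2/3 1078*x^2/9 dx = 8624/729;
    ∫_0^2/3 -784*x/27 dx = -1568/243;  ∫_0^2/3 196/81 dx = 392/243.
  Sum: 392/135 − 784/81 + 8624/729 − 1568/243 + 392/243 = 784/3645.
∫_0^2/3 u² dx = 224/32805, so ||u||_L² = 4*sqrt(70)/405.
∫_0^2/3 (u')² dx = 784/3645, so ||u'||_L² = 28*sqrt(5)/135.
Ratio ||u||_L² / ||u'||_L² = sqrt(14)/21.
Sharp Poincaré constant on H^1_0(0, 2/3) is C_P = L/π = 2/(3*π), achieved by sin(3*π/2·x).
A polynomial bump cannot attain the sharp Poincaré constant (only the first sine eigenfunction does), so the ratio is strictly less than C_P, consistent with ||u||_L² ≤ C_P ||u'||_L².


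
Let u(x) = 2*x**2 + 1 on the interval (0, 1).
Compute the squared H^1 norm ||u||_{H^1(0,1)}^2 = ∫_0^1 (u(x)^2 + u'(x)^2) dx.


||u||_{H^1}^2 = 127/15

The H^1 norm (squared) on an interval (0, L) is
  ||u||_{H^1}^2 = ∫_0^L u(x)^2 dx + ∫_0^L u'(x)^2 dx.
Compute u'(x) = 4*x.
Then u(x)^2 = 4*x**4 + 4*x**2 + 1 and u'(x)^2 = 16*x**2.
Integrate each monomial from 0 to 1 using ∫_0^1 c·x^n dx = c·1^(n+1)/(n+1):
  ∫_0^1 u(x)^2 dx = ∫_0^1 (4*x^4 + 4*x^2 + 1) dx. Term by term:
    ∫_0^1 4*x^4 dx = 4/5;  ∫_0^1 4*x^2 dx = 4/3;  ∫_0^1 1 dx = 1.
  Sum: 4/5 + 4/3 + 1 = 47/15.
  ∫_0^1 u'(x)^2 dx = ∫_0^1 (16*x^2) dx. Term by term:
    ∫_0^1 16*x^2 dx = 16/3.
Adding: ||u||_{H^1}^2 = 47/15 + 16/3 = 127/15.


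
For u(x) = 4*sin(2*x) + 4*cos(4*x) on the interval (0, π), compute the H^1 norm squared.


||u||_{H^1(0,π)}^2 = 176*π

u'(x) = -16*sin(4*x) + 8*cos(2*x).
Expand u² and (u')² and integrate term by term on (0, π), using: for integers n ≥ 1, ∫_0^π sin²(nx) dx = ∫_0^π cos²(nx) dx = π/2; for n ≠ n', ∫_0^π sin(nx)sin(n'x) dx = ∫_0^π cos(nx)cos(n'x) dx = 0; and by product-to-sum, ∫_0^π sin(nx)cos(n'x) dx = ½∫_0^π [sin((n+n')x) + sin((n−n')x)] dx, which is 0 when n+n' is even and 2n/(n²−n'²) when n+n' is odd (it need not vanish on (0, π)).
  u² squared terms: (4)²·∫cos(4x)² dx = 16·π/2 = 8*π;  (4)²·∫sin(2x)² dx = 16·π/2 = 8*π.
  u² cross terms: 2·(4)·(4)·∫cos(4x)·sin(2x) dx = 32·(0) = 0.
  So ∫_0^π u² dx = 8*π + 8*π + 0 = 16*π.
  (u')² squared terms: (-16)²·∫sin(4x)² dx = 256·π/2 = 128*π;  (8)²·∫cos(2x)² dx = 64·π/2 = 32*π.
  (u')² cross terms: 2·(-16)·(8)·∫sin(4x)·cos(2x) dx = -256·(0) = 0.
  So ∫_0^π (u')² dx = 128*π + 32*π + 0 = 160*π.
||u||_{H^1}^2 = (16*π) + (160*π) = 176*π.


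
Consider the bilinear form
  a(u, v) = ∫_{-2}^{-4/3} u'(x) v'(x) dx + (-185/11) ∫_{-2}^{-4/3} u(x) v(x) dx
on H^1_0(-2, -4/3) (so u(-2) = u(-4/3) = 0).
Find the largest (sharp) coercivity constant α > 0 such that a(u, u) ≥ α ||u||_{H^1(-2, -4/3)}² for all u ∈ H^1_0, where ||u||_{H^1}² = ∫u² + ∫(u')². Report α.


α = (-740 + 99*π^2)/(11*(4 + 9*π^2))

Coercivity of a(·,·) on H^1_0(-2, -4/3) means a(u, u) ≥ α ||u||_{H^1}² for every u ∈ H^1_0.
The interval has length L = 2/3, and Poincaré/coercivity depend only on L. Here a(u, u) = ∫(u')² + (-185/11)·∫u².
Here c = -185/11 < 0 with |c| < (π/L)² = 9*π^2/4, so coercivity still holds. The condition a(u,u) ≥ α||u||_{H^1}² reads (1−α)∫(u')² ≥ (α−c)∫u². Any admissible α is ≤ 1 (rapidly oscillating u have ∫u²/∫(u')² → 0), and α = 1 would force 0 ≥ (1−c)∫u², impossible since c < 1; so 1−α > 0. By the sharp Poincaré inequality on H^1_0 of an interval of length L, ∫(u')² ≥ (π/L)²∫u² with equality for the first sine mode sin(π(x−x₀)/L) (x₀ the left endpoint), so the inequality holds for all u iff (1−α)(π/L)² ≥ α − c, i.e. α ≤ ((π/L)² + c)/((π/L)² + 1) = (1 + c(L/π)²)/(1 + (L/π)²). (Direct route, valid since c ≤ 0: Poincaré gives c∫u² ≥ c(L/π)²∫(u')², so a(u,u) ≥ (1 + c(L/π)²)∫(u')², while ||u||_{H^1}² ≤ (1 + (L/π)²)∫(u')²; dividing yields the same α.) With (π/L)² = 9*π^2/4 and c = -185/11, the largest admissible constant is α = ((π/L)² + c)/((π/L)² + 1).
Simplifying, α = (-740 + 99*π^2)/(11*(4 + 9*π^2)).


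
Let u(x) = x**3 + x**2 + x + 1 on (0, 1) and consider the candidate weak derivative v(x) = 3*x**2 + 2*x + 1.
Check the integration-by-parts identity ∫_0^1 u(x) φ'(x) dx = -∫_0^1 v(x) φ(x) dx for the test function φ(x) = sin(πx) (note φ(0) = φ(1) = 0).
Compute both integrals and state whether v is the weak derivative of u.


LHS = -7/π + 12/π^3, RHS = -7/π + 12/π^3. Yes, v = u' weakly.

u(x) = x**3 + x**2 + x + 1, classical derivative u'(x) = 3*x**2 + 2*x + 1.
φ(x) = sin(πx), so φ'(x) = π*cos(π*x).
Note φ(0) = φ(1) = 0, so the boundary term u·φ vanishes.
LHS = ∫_0^1 u(x) φ'(x) dx = ∫_0^1 (π*x^3*cos(π*x) + π*x^2*cos(π*x) + π*x*cos(π*x) + π*cos(π*x)) dx. Term by term:
  ∫_0^1 π*cos(π*x) dx = 0;  ∫_0^1 π*x*cos(π*x) dx = -2/π;  ∫_0^1 π*x^2*cos(π*x) dx = -2/π;
  ∫_0^1 π*x^3*cos(π*x) dx = -3/π + 12/π^3.
Sum: 0 − 2/π − 2/π + -3/π + 12/π^3 = -7/π + 12/π^3.
So LHS = -7/π + 12/π^3.
∫_0^1 v(x) φ(x) dx = ∫_0^1 (3*x^2*sin(π*x) + 2*x*sin(π*x) + sin(π*x)) dx. Term by term:
  ∫_0^1 2*x*sin(π*x) dx = 2/π;  ∫_0^1 3*x^2*sin(π*x) dx = -12/π^3 + 3/π;  ∫_0^1 sin(π*x) dx = 2/π.
Sum: 2/π + -12/π^3 + 3/π + 2/π = -12/π^3 + 7/π.
So RHS = -∫_0^1 v(x) φ(x) dx = -7/π + 12/π^3.
LHS = RHS, so the identity holds for this test φ.
Moreover u is smooth here and v(x) = u'(x) = 3*x**2 + 2*x + 1 pointwise, so the identity holds for every test function. Hence v is the weak derivative of u.


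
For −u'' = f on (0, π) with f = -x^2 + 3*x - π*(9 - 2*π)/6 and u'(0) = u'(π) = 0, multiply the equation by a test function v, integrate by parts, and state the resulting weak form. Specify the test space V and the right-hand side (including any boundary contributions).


V = H^1(0, π) (no boundary constraint on v; u is determined up to an additive constant); weak form: ∫_0^π u'v' dx = ∫_0^π (-x^2 + 3*x - π*(9 - 2*π)/6) v dx for all v ∈ V.

Multiply both sides by a test function v and integrate from 0 to π:
  ∫_0^π −u''(x) v(x) dx = ∫_0^π f(x) v(x) dx.
Integrate the LHS by parts once:
  ∫_0^π −u'' v dx = −[u'(x) v(x)]_0^π + ∫_0^π u'(x) v'(x) dx.
Thus ∫_0^π u'(x) v'(x) dx = ∫_0^π f(x) v(x) dx + [u'(x) v(x)]_0^π.
Choose V so that boundary terms are either known or forced to vanish.
u has homogeneous Neumann: u'(0) = u'(π) = 0. So [u' v]_0^π = 0·v(π) − 0·v(0) = 0 for any v; take V = H^1(0, π).
Weak formulation: find u (satisfying any essential BC) such that ∫_0^π u'(x) v'(x) dx = ∫_0^π f v dx for all v ∈ V (homogeneous Neumann, so boundary terms vanish).
Substituting f(x) = -x^2 + 3*x - π*(9 - 2*π)/6, the right-hand side is ∫_0^π (-x^2 + 3*x - π*(9 - 2*π)/6) v dx.
Compatibility check (pure Neumann): taking v ≡ 1 ∈ V gives 0 = ∫_0^π f dx + (0) − (0), i.e. ∫_0^π f dx must equal u'(0) − u'(π) = 0. Indeed ∫_0^π (-x^2 + 3*x - π*(9 - 2*π)/6) dx = 0, so the data are compatible. The solution is then unique only up to an additive constant (fix it e.g. by requiring ∫_0^π u dx = 0).


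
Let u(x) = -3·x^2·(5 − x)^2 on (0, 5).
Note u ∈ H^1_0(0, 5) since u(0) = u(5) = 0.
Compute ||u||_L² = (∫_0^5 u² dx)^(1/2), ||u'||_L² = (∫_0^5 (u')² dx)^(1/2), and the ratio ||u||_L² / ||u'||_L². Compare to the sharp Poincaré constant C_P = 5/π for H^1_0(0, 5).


||u||_L² / ||u'||_L² = 5*sqrt(3)/6 < C_P = 5/π.

u(x) = -3·x^2·(5 − x)^2, so u'(x) = 6*x*(x*(5 - x) - (x - 5)^2).
u(x) = -3·x^2·(5 − x)^2 vanishes at x = 0 and x = 5, so u ∈ H^1_0(0, 5). Differentiate via the product rule and integrate the resulting polynomials term by term.
  ∫_0^5 u² dx = ∫_0^5 (9*x^8 - 180*x^7 + 1350*x^6 - 4500*x^5 + 5625*x^4) dx. Term by term:
    ∫_0^5 9*x^8 dx = 1953125;  ∫_0^5 -180*x^7 dx = -17578125/2;  ∫_0^5 1350*x^6 dx = 105468750/7;
    ∫_0^5 -4500*x^5 dx = -11718750;  ∫_0^5 5625*x^4 dx = 3515625.
  Sum: 1953125 − 17578125/2 + 105468750/7 − 11718750 + 3515625 = 390625/14.
  ∫_0^5 (u')² dx = ∫_0^5 (144*x^6 - 2160*x^5 + 11700*x^4 - 27000*x^3 + 22500*x^2) dx. Term by term:
    ∫_0^5 144*x^6 dx = 11250000/7;  ∫_0^5 -2160*x^5 dx = -5625000;  ∫_0^5 11700*x^4 dx = 7312500;
    ∫_0^5 -27000*x^3 dx = -4218750;  ∫_0^5 22500*x^2 dx = 937500.
  Sum: 11250000/7 − 5625000 + 7312500 − 4218750 + 937500 = 93750/7.
∫_0^5 u² dx = 390625/14, so ||u||_L² = 625*sqrt(14)/14.
∫_0^5 (u')² dx = 93750/7, so ||u'||_L² = 125*sqrt(42)/7.
Ratio ||u||_L² / ||u'||_L² = 5*sqrt(3)/6.
Sharp Poincaré constant on H^1_0(0, 5) is C_P = L/π = 5/π, achieved by sin(π/5·x).
A polynomial bump cannot attain the sharp Poincaré constant (only the first sine eigenfunction does), so the ratio is strictly less than C_P, consistent with ||u||_L² ≤ C_P ||u'||_L².


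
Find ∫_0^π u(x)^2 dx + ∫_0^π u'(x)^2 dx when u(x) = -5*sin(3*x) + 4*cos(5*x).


||u||_{H^1(0,π)}^2 = 333*π

u'(x) = -20*sin(5*x) - 15*cos(3*x).
Expand u² and (u')² and integrate term by term on (0, π), using: for integers n ≥ 1, ∫_0^π sin²(nx) dx = ∫_0^π cos²(nx) dx = π/2; for n ≠ n', ∫_0^π sin(nx)sin(n'x) dx = ∫_0^π cos(nx)cos(n'x) dx = 0; and by product-to-sum, ∫_0^π sin(nx)cos(n'x) dx = ½∫_0^π [sin((n+n')x) + sin((n−n')x)] dx, which is 0 when n+n' is even and 2n/(n²−n'²) when n+n' is odd (it need not vanish on (0, π)).
  u² squared terms: (-5)²·∫sin(3x)² dx = 25·π/2 = 25*π/2;  (4)²·∫cos(5x)² dx = 16·π/2 = 8*π.
  u² cross terms: 2·(-5)·(4)·∫sin(3x)·cos(5x) dx = -40·(0) = 0.
  So ∫_0^π u² dx = 25*π/2 + 8*π + 0 = 41*π/2.
  (u')² squared terms: (-20)²·∫sin(5x)² dx = 400·π/2 = 200*π;  (-15)²·∫cos(3x)² dx = 225·π/2 = 225*π/2.
  (u')² cross terms: 2·(-20)·(-15)·∫sin(5x)·cos(3x) dx = 600·(0) = 0.
  So ∫_0^π (u')² dx = 200*π + 225*π/2 + 0 = 625*π/2.
||u||_{H^1}^2 = (41*π/2) + (625*π/2) = 333*π.


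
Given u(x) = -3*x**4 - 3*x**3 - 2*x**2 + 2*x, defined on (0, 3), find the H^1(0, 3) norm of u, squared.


||u||_{H^1}^2 = 16880271/140

The H^1 norm (squared) on an interval (0, L) is
  ||u||_{H^1}^2 = ∫_0^L u(x)^2 dx + ∫_0^L u'(x)^2 dx.
Compute u'(x) = -12*x**3 - 9*x**2 - 4*x + 2.
Then u(x)^2 = 9*x**8 + 18*x**7 + 21*x**6 - 8*x**4 - 8*x**3 + 4*x**2 and u'(x)^2 = 144*x**6 + 216*x**5 + 177*x**4 + 24*x**3 - 20*x**2 - 16*x + 4.
Integrate each monomial from 0 to 3 using ∫_0^3 c·x^n dx = c·3^(n+1)/(n+1):
  ∫_0^3 u(x)^2 dx = ∫_0^3 (9*x^8 + 18*x^7 + 21*x^6 - 8*x^4 - 8*x^3 + 4*x^2) dx. Term by term:
    ∫_0^3 9*x^8 dx = 19683;  ∫_0^3 18*x^7 dx = 59049/4;  ∫_0^3 21*x^6 dx = 6561;
    ∫_0^3 -8*x^4 dx = -1944/5;  ∫_0^3 -8*x^3 dx = -162;  ∫_0^3 4*x^2 dx = 36.
  Sum: 19683 + 59049/4 + 6561 − 1944/5 − 162 + 36 = 809829/20.
  ∫_0^3 u'(x)^2 dx = ∫_0^3 (144*x^6 + 216*x^5 + 177*x^4 + 24*x^3 - 20*x^2 - 16*x + 4) dx. Term by term:
    ∫_0^3 144*x^6 dx = 314928/7;  ∫_0^3 216*x^5 dx = 26244;  ∫_0^3 177*x^4 dx = 43011/5;
    ∫_0^3 24*x^3 dx = 486;  ∫_0^3 -20*x^2 dx = -180;  ∫_0^3 -16*x dx = -72;
    ∫_0^3 4 dx = 12.
  Sum: 314928/7 + 26244 + 43011/5 + 486 − 180 − 72 + 12 = 2802867/35.
Adding: ||u||_{H^1}^2 = 809829/20 + 2802867/35 = 16880271/140.


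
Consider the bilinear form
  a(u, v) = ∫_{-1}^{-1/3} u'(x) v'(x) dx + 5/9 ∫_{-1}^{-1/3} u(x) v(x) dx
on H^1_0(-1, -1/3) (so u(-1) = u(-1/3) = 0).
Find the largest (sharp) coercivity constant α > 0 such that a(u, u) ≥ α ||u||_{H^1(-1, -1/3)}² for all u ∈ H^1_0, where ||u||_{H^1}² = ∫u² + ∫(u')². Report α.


α = (20 + 81*π^2)/(9*(4 + 9*π^2))

Coercivity of a(·,·) on H^1_0(-1, -1/3) means a(u, u) ≥ α ||u||_{H^1}² for every u ∈ H^1_0.
The interval has length L = 2/3, and Poincaré/coercivity depend only on L. Here a(u, u) = ∫(u')² + (5/9)·∫u².
Here 0 < c = 5/9 < 1. The condition a(u,u) ≥ α||u||_{H^1}² reads (1−α)∫(u')² ≥ (α−c)∫u². Any admissible α is ≤ 1 (rapidly oscillating u have ∫u²/∫(u')² → 0), and α = 1 would force 0 ≥ (1−c)∫u², impossible since c < 1; so 1−α > 0. By the sharp Poincaré inequality on H^1_0 of an interval of length L, ∫(u')² ≥ (π/L)²∫u² with equality for the first sine mode sin(π(x−x₀)/L) (x₀ the left endpoint), so the inequality holds for all u iff (1−α)(π/L)² ≥ α − c, i.e. α ≤ ((π/L)² + c)/((π/L)² + 1) = (1 + c(L/π)²)/(1 + (L/π)²). With (π/L)² = 9*π^2/4 and c = 5/9, the largest admissible constant is α = ((π/L)² + c)/((π/L)² + 1).
Simplifying, α = (20 + 81*π^2)/(9*(4 + 9*π^2)).


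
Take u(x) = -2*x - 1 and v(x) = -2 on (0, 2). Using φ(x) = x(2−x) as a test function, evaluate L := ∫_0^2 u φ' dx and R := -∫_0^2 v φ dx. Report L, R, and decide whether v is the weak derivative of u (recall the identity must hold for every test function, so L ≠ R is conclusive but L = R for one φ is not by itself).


LHS = 8/3, RHS = 8/3. Yes, v = u' weakly.

u(x) = -2*x - 1, classical derivative u'(x) = -2.
φ(x) = x(2−x), so φ'(x) = 2 - 2*x.
Note φ(0) = φ(2) = 0, so the boundary term u·φ vanishes.
LHS = ∫_0^2 u(x) φ'(x) dx = ∫_0^2 (4*x^2 - 2*x - 2) dx. Term by term:
  ∫_0^2 4*x^2 dx = 32/3;  ∫_0^2 -2*x dx = -4;  ∫_0^2 -2 dx = -4.
Sum: 32/3 − 4 − 4 = 8/3.
So LHS = 8/3.
∫_0^2 v(x) φ(x) dx = ∫_0^2 (2*x^2 - 4*x) dx. Term by term:
  ∫_0^2 2*x^2 dx = 16/3;  ∫_0^2 -4*x dx = -8.
Sum: 16/3 − 8 = -8/3.
So RHS = -∫_0^2 v(x) φ(x) dx = 8/3.
LHS = RHS, so the identity holds for this test φ.
Moreover u is smooth here and v(x) = u'(x) = -2 pointwise, so the identity holds for every test function. Hence v is the weak derivative of u.


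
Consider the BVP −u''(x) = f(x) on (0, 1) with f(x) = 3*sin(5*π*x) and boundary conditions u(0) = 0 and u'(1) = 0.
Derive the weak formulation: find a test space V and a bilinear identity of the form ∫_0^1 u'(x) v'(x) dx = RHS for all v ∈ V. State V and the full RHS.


V = {v ∈ H^1(0, 1) : v(0) = 0} (test functions vanish at x = 0 where u is specified); weak form: ∫_0^1 u'v' dx = ∫_0^1 (3*sin(5*π*x)) v dx for all v ∈ V.

Multiply both sides by a test function v and integrate from 0 to 1:
  ∫_0^1 −u''(x) v(x) dx = ∫_0^1 f(x) v(x) dx.
Integrate the LHS by parts once:
  ∫_0^1 −u'' v dx = −[u'(x) v(x)]_0^1 + ∫_0^1 u'(x) v'(x) dx.
Thus ∫_0^1 u'(x) v'(x) dx = ∫_0^1 f(x) v(x) dx + [u'(x) v(x)]_0^1.
Choose V so that boundary terms are either known or forced to vanish.
Mixed BC: u(0) = 0 (Dirichlet) and u'(1) = 0 (Neumann). Define V = {v ∈ H^1(0, 1) : v(0) = 0}. Then [u' v]_0^1 = u'(1)·v(1) − u'(0)·0 = 0.
Weak formulation: find u (satisfying any essential BC) such that ∫_0^1 u'(x) v'(x) dx = ∫_0^1 f v dx for all v ∈ V (Dirichlet at 0 absorbed into V; the Neumann datum at x = 1 is zero, so no boundary term remains).
Substituting f(x) = 3*sin(5*π*x), the right-hand side is ∫_0^1 (3*sin(5*π*x)) v dx.


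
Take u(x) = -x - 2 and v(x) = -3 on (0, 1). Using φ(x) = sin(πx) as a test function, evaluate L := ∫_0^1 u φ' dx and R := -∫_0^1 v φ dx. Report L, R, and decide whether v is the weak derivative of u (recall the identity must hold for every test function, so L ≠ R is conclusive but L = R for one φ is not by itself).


LHS = 2/π, RHS = 6/π. No, v is not the weak derivative of u.

u(x) = -x - 2, classical derivative u'(x) = -1.
φ(x) = sin(πx), so φ'(x) = π*cos(π*x).
Note φ(0) = φ(1) = 0, so the boundary term u·φ vanishes.
LHS = ∫_0^1 u(x) φ'(x) dx = ∫_0^1 (-π*x*cos(π*x) - 2*π*cos(π*x)) dx. Term by term:
  ∫_0^1 -2*π*cos(π*x) dx = 0;  ∫_0^1 -π*x*cos(π*x) dx = 2/π.
Sum: 0 + 2/π = 2/π.
So LHS = 2/π.
∫_0^1 v(x) φ(x) dx = ∫_0^1 (-3*sin(π*x)) dx. Term by term:
  ∫_0^1 -3*sin(π*x) dx = -6/π.
So RHS = -∫_0^1 v(x) φ(x) dx = 6/π.
LHS − RHS = -4/π ≠ 0, so the identity fails.
(For a valid weak derivative the identity must hold for EVERY test function, in particular this one. The failure shows v is NOT the weak derivative of u.)
Correct weak derivative would be u'(x) = -1.


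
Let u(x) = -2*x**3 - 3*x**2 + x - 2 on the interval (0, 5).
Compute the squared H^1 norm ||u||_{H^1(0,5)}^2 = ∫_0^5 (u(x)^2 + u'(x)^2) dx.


||u||_{H^1}^2 = 4806775/42

The H^1 norm (squared) on an interval (0, L) is
  ||u||_{H^1}^2 = ∫_0^L u(x)^2 dx + ∫_0^L u'(x)^2 dx.
Compute u'(x) = -6*x**2 - 6*x + 1.
Then u(x)^2 = 4*x**6 + 12*x**5 + 5*x**4 + 2*x**3 + 13*x**2 - 4*x + 4 and u'(x)^2 = 36*x**4 + 72*x**3 + 24*x**2 - 12*x + 1.
Integrate each monomial from 0 to 5 using ∫_0^5 c·x^n dx = c·5^(n+1)/(n+1):
  ∫_0^5 u(x)^2 dx = ∫_0^5 (4*x^6 + 12*x^5 + 5*x^4 + 2*x^3 + 13*x^2 - 4*x + 4) dx. Term by term:
    ∫_0^5 4*x^6 dx = 312500/7;  ∫_0^5 12*x^5 dx = 31250;  ∫_0^5 5*x^4 dx = 3125;
    ∫_0^5 2*x^3 dx = 625/2;  ∫_0^5 13*x^2 dx = 1625/3;  ∫_0^5 -4*x dx = -50;
    ∫_0^5 4 dx = 20.
  Sum: 312500/7 + 31250 + 3125 + 625/2 + 1625/3 − 50 + 20 = 3353365/42.
  ∫_0^5 u'(x)^2 dx = ∫_0^5 (36*x^4 + 72*x^3 + 24*x^2 - 12*x + 1) dx. Term by term:
    ∫_0^5 36*x^4 dx = 22500;  ∫_0^5 72*x^3 dx = 11250;  ∫_0^5 24*x^2 dx = 1000;
    ∫_0^5 -12*x dx = -150;  ∫_0^5 1 dx = 5.
  Sum: 22500 + 11250 + 1000 − 150 + 5 = 34605.
Adding: ||u||_{H^1}^2 = 3353365/42 + 34605 = 4806775/42.


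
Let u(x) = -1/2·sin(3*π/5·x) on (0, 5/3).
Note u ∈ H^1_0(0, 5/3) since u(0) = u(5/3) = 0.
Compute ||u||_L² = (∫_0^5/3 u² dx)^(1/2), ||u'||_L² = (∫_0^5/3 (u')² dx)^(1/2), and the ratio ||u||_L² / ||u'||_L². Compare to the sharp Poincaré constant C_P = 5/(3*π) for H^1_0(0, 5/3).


||u||_L² / ||u'||_L² = 5/(3*π) = C_P.

u(x) = -1/2·sin(3*π/5·x), so u'(x) = -3*π*cos(3*π*x/5)/10.
Writing u(x) = A·sin(kπx/L) with A = -1/2 and k = 1, use ∫_0^L sin²(kπx/L) dx = L/2 and ∫_0^L cos²(kπx/L) dx = L/2.
u² = 1/4·sin²(3*π/5·x) and (u')² = 9*π^2/100·cos²(3*π/5·x), and each of sin², cos² integrates to L/2 = 5/6 over (0, 5/3).
∫_0^5/3 u² dx = 5/24, so ||u||_L² = sqrt(30)/12.
∫_0^5/3 (u')² dx = 3*π^2/40, so ||u'||_L² = sqrt(30)*π/20.
Ratio ||u||_L² / ||u'||_L² = 5/(3*π).
Sharp Poincaré constant on H^1_0(0, 5/3) is C_P = L/π = 5/(3*π), achieved by sin(3*π/5·x).
This is the k = 1 eigenfunction (up to amplitude), so the ratio equals the sharp Poincaré constant exactly.


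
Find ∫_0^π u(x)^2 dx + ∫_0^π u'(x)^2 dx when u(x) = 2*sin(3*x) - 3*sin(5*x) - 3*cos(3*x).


||u||_{H^1(0,π)}^2 = 182*π

u'(x) = 9*sin(3*x) + 6*cos(3*x) - 15*cos(5*x).
Expand u² and (u')² and integrate term by term on (0, π), using: for integers n ≥ 1, ∫_0^π sin²(nx) dx = ∫_0^π cos²(nx) dx = π/2; for n ≠ n', ∫_0^π sin(nx)sin(n'x) dx = ∫_0^π cos(nx)cos(n'x) dx = 0; and by product-to-sum, ∫_0^π sin(nx)cos(n'x) dx = ½∫_0^π [sin((n+n')x) + sin((n−n')x)] dx, which is 0 when n+n' is even and 2n/(n²−n'²) when n+n' is odd (it need not vanish on (0, π)).
  u² squared terms: (-3)²·∫cos(3x)² dx = 9·π/2 = 9*π/2;  (-3)²·∫sin(5x)² dx = 9·π/2 = 9*π/2;  (2)²·∫sin(3x)² dx = 4·π/2 = 2*π.
  u² cross terms: 2·(-3)·(-3)·∫cos(3x)·sin(5x) dx = 18·(0) = 0;  2·(-3)·(2)·∫cos(3x)·sin(3x) dx = -12·(0) = 0;  2·(-3)·(2)·∫sin(5x)·sin(3x) dx = -12·(0) = 0.
  So ∫_0^π u² dx = 9*π/2 + 9*π/2 + 2*π + 0 + 0 + 0 = 11*π.
  (u')² squared terms: (-15)²·∫cos(5x)² dx = 225·π/2 = 225*π/2;  (6)²·∫cos(3x)² dx = 36·π/2 = 18*π;  (9)²·∫sin(3x)² dx = 81·π/2 = 81*π/2.
  (u')² cross terms: 2·(-15)·(6)·∫cos(5x)·cos(3x) dx = -180·(0) = 0;  2·(-15)·(9)·∫cos(5x)·sin(3x) dx = -270·(0) = 0;  2·(6)·(9)·∫cos(3x)·sin(3x) dx = 108·(0) = 0.
  So ∫_0^π (u')² dx = 225*π/2 + 18*π + 81*π/2 + 0 + 0 + 0 = 171*π.
||u||_{H^1}^2 = (11*π) + (171*π) = 182*π.
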